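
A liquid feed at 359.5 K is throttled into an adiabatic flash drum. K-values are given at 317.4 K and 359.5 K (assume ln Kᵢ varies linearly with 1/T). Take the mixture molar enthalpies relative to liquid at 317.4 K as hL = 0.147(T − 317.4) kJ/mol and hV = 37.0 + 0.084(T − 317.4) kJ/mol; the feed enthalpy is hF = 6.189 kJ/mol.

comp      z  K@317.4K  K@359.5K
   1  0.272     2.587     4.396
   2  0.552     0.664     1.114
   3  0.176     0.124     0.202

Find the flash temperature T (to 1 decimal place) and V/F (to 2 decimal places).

Adiabatic flash: solve Rachford–Rice at each trial T, then check hF = ψ·hV(T) + (1−ψ)·hL(T).
  T = 317.4 K: K = (2.587, 0.664, 0.124), RR gives ψ = 0.116, H_out = 4.289 kJ/mol
  T = 359.5 K: K = (4.396, 1.114, 0.202), RR gives ψ = 0.716, H_out = 30.770 kJ/mol
  T = 338.4 K: K = (3.426, 0.873, 0.161), RR gives ψ = 0.456, H_out = 19.347 kJ/mol
  T = 327.9 K: K = (2.991, 0.765, 0.142), RR gives ψ = 0.294, H_out = 12.233 kJ/mol
  T = 322.6 K: K = (2.783, 0.713, 0.133), RR gives ψ = 0.207, H_out = 8.341 kJ/mol
  T = 320.0 K: K = (2.684, 0.688, 0.128), RR gives ψ = 0.162, H_out = 6.349 kJ/mol
  T = 318.7 K: K = (2.635, 0.676, 0.126), RR gives ψ = 0.139, H_out = 5.328 kJ/mol
Linear interpolation between T = 318.7 (H_out = 5.328) and T = 320.0 (H_out = 6.349) on hF = 6.189 gives T ≈ 319.8 K, at which ψ = 0.16.

T = 319.8 K, V/F = 0.16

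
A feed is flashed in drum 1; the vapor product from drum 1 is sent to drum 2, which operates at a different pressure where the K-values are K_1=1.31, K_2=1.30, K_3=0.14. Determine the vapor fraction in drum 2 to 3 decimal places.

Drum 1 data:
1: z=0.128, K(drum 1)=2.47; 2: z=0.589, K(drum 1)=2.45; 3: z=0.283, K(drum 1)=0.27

V/F (drum 2) = 0.358

Drum 1:
Let ψ₁ = V/F and solve Σ zᵢ(Kᵢ−1)/(1+ψ₁(Kᵢ−1)) = 0.
Feasibility: ΣzᵢKᵢ = 1.836, Σzᵢ/Kᵢ = 1.340 — both > 1, two phases present.
Newton–Raphson from ψ₁ = 0.5:
  ψ₁ = 0.500: g = 0.2782, g' = -0.882 → ψ₁ = 0.815
  ψ₁ = 0.815: g = -0.0335, g' = -1.238 → ψ₁ = 0.788
  ψ₁ = 0.788: g = -0.0010, g' = -1.166 → ψ₁ = 0.787
Converged at ψ₁ = 0.787.
Drum-1 compositions:
  1: x = 0.059, y = 0.147
  2: x = 0.275, y = 0.674
  3: x = 0.666, y = 0.180
Drum-2 feed = drum-1 vapor: z₂ = (0.1465, 0.6737, 0.1797).
Drum 2:
Let ψ₂ = V/F and solve Σ zᵢ(Kᵢ−1)/(1+ψ₂(Kᵢ−1)) = 0.
Feasibility: ΣzᵢKᵢ = 1.093, Σzᵢ/Kᵢ = 1.914 — both > 1, two phases present.
Newton iteration, ψ₂⁰ = 0.56:
  ψ₂ = 0.560: g = -0.0864, g' = -0.549 → ψ₂ = 0.403
  ψ₂ = 0.403: g = -0.0157, g' = -0.370 → ψ₂ = 0.360
  ψ₂ = 0.360: g = -0.0007, g' = -0.340 → ψ₂ = 0.358
Converged at ψ₂ = 0.358.
  1: x = 0.132, y = 0.173
  2: x = 0.608, y = 0.791
  3: x = 0.260, y = 0.036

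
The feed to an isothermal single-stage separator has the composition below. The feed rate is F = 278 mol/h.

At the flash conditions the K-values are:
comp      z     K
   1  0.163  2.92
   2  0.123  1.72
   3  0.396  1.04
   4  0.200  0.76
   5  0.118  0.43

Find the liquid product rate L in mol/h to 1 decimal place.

Material balance + equilibrium reduce to Σ zᵢ(Kᵢ−1)/(1+β(Kᵢ−1)) = 0.
Check two-phase: ΣzᵢKᵢ = 1.302 > 1 and Σzᵢ/Kᵢ = 1.046 > 1, so g(0) = 0.302 > 0 and g(1) = -0.046 < 0.
Newton–Raphson from β = 0.5:
  β = 0.500: g = 0.0917, g' = -0.281 → β = 0.826
  β = 0.826: g = 0.0049, g' = -0.270 → β = 0.844
Converged at β = 0.844.
Then V = β·F = 0.8441·278 = 234.7 mol/h and L = F − V = 43.3 mol/h.

L = 43.3 mol/h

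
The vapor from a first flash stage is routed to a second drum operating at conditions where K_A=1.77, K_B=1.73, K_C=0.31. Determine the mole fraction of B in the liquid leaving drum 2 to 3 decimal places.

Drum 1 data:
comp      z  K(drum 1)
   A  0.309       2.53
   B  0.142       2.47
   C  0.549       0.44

x_B (drum 2) = 0.151

Drum 1:
Rachford–Rice: g(ψ₁) = Σ zᵢ(Kᵢ−1)/(1+ψ₁(Kᵢ−1)) = 0.
g(0) = ΣzᵢKᵢ − 1 = 0.374 and g(1) = 1 − Σzᵢ/Kᵢ = -0.427, so a root lies in (0, 1).
Newton–Raphson from ψ₁ = 0.55:
  ψ₁ = 0.550: g = -0.0721, g' = -0.667 → ψ₁ = 0.442
Converged at ψ₁ = 0.442.
Drum-1 compositions:
  A: x = 0.184, y = 0.466
  B: x = 0.086, y = 0.213
  C: x = 0.730, y = 0.321
Drum-2 feed = drum-1 vapor: z₂ = (0.4664, 0.2126, 0.3210).
Drum 2:
Rachford–Rice: g(ψ₂) = Σ zᵢ(Kᵢ−1)/(1+ψ₂(Kᵢ−1)) = 0.
Feasibility: ΣzᵢKᵢ = 1.293, Σzᵢ/Kᵢ = 1.422 — both > 1, two phases present.
Newton iteration, ψ₂⁰ = 0.52:
  ψ₂ = 0.520: g = 0.0235, g' = -0.572 → ψ₂ = 0.561
  ψ₂ = 0.561: g = -0.0005, g' = -0.599 → ψ₂ = 0.560
Converged at ψ₂ = 0.560.
  A: x = 0.326, y = 0.577
  B: x = 0.151, y = 0.261
  C: x = 0.523, y = 0.162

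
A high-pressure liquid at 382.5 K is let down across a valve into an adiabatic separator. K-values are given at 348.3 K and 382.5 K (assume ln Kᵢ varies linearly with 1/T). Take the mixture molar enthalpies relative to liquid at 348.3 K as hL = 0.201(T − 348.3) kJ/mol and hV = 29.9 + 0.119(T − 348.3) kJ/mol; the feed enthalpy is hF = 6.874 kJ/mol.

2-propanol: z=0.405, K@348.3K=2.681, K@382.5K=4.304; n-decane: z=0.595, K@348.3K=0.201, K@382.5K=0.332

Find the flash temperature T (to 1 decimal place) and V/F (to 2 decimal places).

Adiabatic flash: solve Rachford–Rice at each trial T, then check hF = ψ·hV(T) + (1−ψ)·hL(T).
  T = 348.3 K: K = (2.681, 0.201), RR gives ψ = 0.153, H_out = 4.573 kJ/mol
  T = 382.5 K: K = (4.304, 0.332), RR gives ψ = 0.426, H_out = 18.422 kJ/mol
  T = 365.4 K: K = (3.435, 0.261), RR gives ψ = 0.304, H_out = 12.099 kJ/mol
  T = 356.9 K: K = (3.046, 0.230), RR gives ψ = 0.235, H_out = 8.595 kJ/mol
  T = 352.6 K: K = (2.860, 0.215), RR gives ψ = 0.196, H_out = 6.660 kJ/mol
  T = 354.8 K: K = (2.954, 0.223), RR gives ψ = 0.217, H_out = 7.667 kJ/mol
Linear interpolation between T = 352.6 (H_out = 6.660) and T = 354.8 (H_out = 7.667) on hF = 6.874 gives T ≈ 353.1 K, at which ψ = 0.20.

T = 353.1 K, V/F = 0.20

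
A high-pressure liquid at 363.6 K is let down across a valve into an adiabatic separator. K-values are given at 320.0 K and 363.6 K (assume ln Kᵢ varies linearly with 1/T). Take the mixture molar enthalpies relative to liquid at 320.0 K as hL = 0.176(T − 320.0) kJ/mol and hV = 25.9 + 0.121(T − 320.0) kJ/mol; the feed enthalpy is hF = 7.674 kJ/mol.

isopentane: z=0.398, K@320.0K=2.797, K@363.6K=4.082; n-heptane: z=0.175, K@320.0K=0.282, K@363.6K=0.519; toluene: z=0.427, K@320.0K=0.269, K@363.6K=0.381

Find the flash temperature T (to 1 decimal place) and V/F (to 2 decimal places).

T = 326.3 K, V/F = 0.26

Adiabatic flash: solve Rachford–Rice at each trial T, then check hF = ψ·hV(T) + (1−ψ)·hL(T).
  T = 320.0 K: K = (2.797, 0.282, 0.269), RR gives ψ = 0.212, H_out = 5.498 kJ/mol
  T = 363.6 K: K = (4.082, 0.519, 0.381), RR gives ψ = 0.489, H_out = 19.170 kJ/mol
  T = 341.8 K: K = (3.420, 0.390, 0.324), RR gives ψ = 0.357, H_out = 12.646 kJ/mol
  T = 330.9 K: K = (3.103, 0.333, 0.296), RR gives ψ = 0.288, H_out = 9.202 kJ/mol
  T = 325.4 K: K = (2.947, 0.307, 0.282), RR gives ψ = 0.251, H_out = 7.375 kJ/mol
  T = 328.1 K: K = (3.023, 0.320, 0.289), RR gives ψ = 0.269, H_out = 8.281 kJ/mol
  T = 326.8 K: K = (2.987, 0.313, 0.286), RR gives ψ = 0.261, H_out = 7.847 kJ/mol
Linear interpolation between T = 325.4 (H_out = 7.375) and T = 326.8 (H_out = 7.847) on hF = 7.674 gives T ≈ 326.3 K, at which ψ = 0.26.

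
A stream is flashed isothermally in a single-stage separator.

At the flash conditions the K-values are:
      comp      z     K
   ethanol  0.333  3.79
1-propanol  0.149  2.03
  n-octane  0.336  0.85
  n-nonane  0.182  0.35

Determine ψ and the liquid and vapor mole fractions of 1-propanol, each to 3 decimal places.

Material balance + equilibrium reduce to Σ zᵢ(Kᵢ−1)/(1+ψ(Kᵢ−1)) = 0.
Check two-phase: ΣzᵢKᵢ = 1.914 > 1 and Σzᵢ/Kᵢ = 1.077 > 1, so g(0) = 0.914 > 0 and g(1) = -0.077 < 0.
Newton iteration, ψ⁰ = 0.62:
  ψ = 0.620: g = 0.1803, g' = -0.632 → ψ = 0.905
  ψ = 0.905: g = -0.0029, g' = -0.715 → ψ = 0.901
Converged at ψ = 0.901.
Compositions from xᵢ = zᵢ/(1+ψ(Kᵢ−1)), yᵢ = Kᵢxᵢ:
  ethanol: x = 0.095, y = 0.359
  1-propanol: x = 0.077, y = 0.157
  n-octane: x = 0.389, y = 0.330
  n-nonane: x = 0.439, y = 0.154

ψ = 0.901, x_1-propanol = 0.077, y_1-propanol = 0.157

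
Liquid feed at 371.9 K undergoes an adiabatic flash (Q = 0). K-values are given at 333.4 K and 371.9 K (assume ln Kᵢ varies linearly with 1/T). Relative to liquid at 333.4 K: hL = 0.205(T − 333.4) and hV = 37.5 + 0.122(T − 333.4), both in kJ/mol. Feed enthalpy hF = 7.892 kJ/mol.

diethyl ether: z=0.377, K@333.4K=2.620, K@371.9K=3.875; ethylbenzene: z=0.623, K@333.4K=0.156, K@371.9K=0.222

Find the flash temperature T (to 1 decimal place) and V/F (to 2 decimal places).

T = 345.8 K, V/F = 0.15

Adiabatic flash: solve Rachford–Rice at each trial T, then check hF = ψ·hV(T) + (1−ψ)·hL(T).
  T = 333.4 K: K = (2.620, 0.156), RR gives ψ = 0.062, H_out = 2.329 kJ/mol
  T = 371.9 K: K = (3.875, 0.222), RR gives ψ = 0.268, H_out = 17.082 kJ/mol
  T = 352.6 K: K = (3.219, 0.188), RR gives ψ = 0.183, H_out = 10.521 kJ/mol
  T = 343.0 K: K = (2.912, 0.172), RR gives ψ = 0.129, H_out = 6.715 kJ/mol
  T = 347.8 K: K = (3.064, 0.180), RR gives ψ = 0.158, H_out = 8.677 kJ/mol
  T = 345.4 K: K = (2.988, 0.176), RR gives ψ = 0.144, H_out = 7.712 kJ/mol
Linear interpolation between T = 345.4 (H_out = 7.712) and T = 347.8 (H_out = 8.677) on hF = 7.892 gives T ≈ 345.8 K, at which ψ = 0.15.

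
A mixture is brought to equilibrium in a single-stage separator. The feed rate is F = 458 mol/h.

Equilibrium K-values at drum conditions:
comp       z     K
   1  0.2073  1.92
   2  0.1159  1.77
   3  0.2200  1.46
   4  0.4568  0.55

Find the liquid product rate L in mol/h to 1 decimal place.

Rachford–Rice: g(ψ) = Σ zᵢ(Kᵢ−1)/(1+ψ(Kᵢ−1)) = 0.
g(0) = ΣzᵢKᵢ − 1 = 0.1756 and g(1) = 1 − Σzᵢ/Kᵢ = -0.1547, so a root lies in (0, 1).
Newton iteration, ψ⁰ = 0.58:
  ψ = 0.5800: g = -0.01222, g' = -0.3058 → ψ = 0.5400
  ψ = 0.5400: g = -0.00004, g' = -0.3039 → ψ = 0.5399
Converged at ψ = 0.5399.
Then V = ψ·F = 0.5399·458 = 247.3 mol/h and L = F − V = 210.7 mol/h.

L = 210.7 mol/h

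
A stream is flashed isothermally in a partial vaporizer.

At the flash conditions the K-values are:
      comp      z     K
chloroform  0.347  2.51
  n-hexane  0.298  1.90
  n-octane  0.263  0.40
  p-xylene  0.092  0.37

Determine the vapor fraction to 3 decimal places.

Material balance + equilibrium reduce to Σ zᵢ(Kᵢ−1)/(1+ψ(Kᵢ−1)) = 0.
g(0) = ΣzᵢKᵢ − 1 = 0.576 and g(1) = 1 − Σzᵢ/Kᵢ = -0.201, so a root lies in (0, 1).
Iterate (Newton) starting at ψ = 0.5:
  ψ = 0.500: g = 0.1735, g' = -0.643 → ψ = 0.770
  ψ = 0.770: g = -0.0051, g' = -0.718 → ψ = 0.763
Converged at ψ = 0.763.

ψ = 0.763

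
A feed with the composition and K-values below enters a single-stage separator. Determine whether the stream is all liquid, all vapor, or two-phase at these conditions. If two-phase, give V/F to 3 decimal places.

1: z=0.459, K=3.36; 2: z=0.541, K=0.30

two-phase, V/F = 0.426

ΣzᵢKᵢ = 1.705; Σzᵢ/Kᵢ = 1.940.
Both exceed 1, so a two-phase solution exists.
Newton iteration, ψ⁰ = 0.5:
  ψ = 0.500: g = -0.0857, g' = -1.165 → ψ = 0.426
Converged at ψ = 0.426.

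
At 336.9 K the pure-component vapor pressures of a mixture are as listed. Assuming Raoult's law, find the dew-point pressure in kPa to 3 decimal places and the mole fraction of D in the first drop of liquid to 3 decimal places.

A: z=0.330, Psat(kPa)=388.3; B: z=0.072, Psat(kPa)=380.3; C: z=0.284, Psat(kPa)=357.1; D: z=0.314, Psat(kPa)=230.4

At the dew point ψ → 1, so Σzᵢ/Kᵢ = 1 with Kᵢ = Pᵢˢᵃᵗ/P ⇒ 1/P = Σzᵢ/Pᵢˢᵃᵗ.
1/P = 0.330/388.3 + 0.072/380.3 + 0.284/357.1 + 0.314/230.4 = 0.003197 ⇒ P = 312.761 kPa
xᵢ = zᵢP/Pᵢˢᵃᵗ ⇒ x_D = 0.314·312.761/230.4 = 0.426

Pdew = 312.761 kPa, x_D = 0.426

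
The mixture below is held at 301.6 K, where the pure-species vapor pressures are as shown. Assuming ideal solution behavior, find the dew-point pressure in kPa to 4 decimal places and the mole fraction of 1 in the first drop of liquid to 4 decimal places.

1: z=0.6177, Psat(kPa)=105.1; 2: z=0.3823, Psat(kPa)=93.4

At the dew point ψ → 1, so Σzᵢ/Kᵢ = 1 with Kᵢ = Pᵢˢᵃᵗ/P ⇒ 1/P = Σzᵢ/Pᵢˢᵃᵗ.
1/P = 0.6177/105.1 + 0.3823/93.4 = 0.0099704 ⇒ P = 100.2968 kPa
xᵢ = zᵢP/Pᵢˢᵃᵗ ⇒ x_1 = 0.6177·100.2968/105.1 = 0.5895

Pdew = 100.2968 kPa, x_1 = 0.5895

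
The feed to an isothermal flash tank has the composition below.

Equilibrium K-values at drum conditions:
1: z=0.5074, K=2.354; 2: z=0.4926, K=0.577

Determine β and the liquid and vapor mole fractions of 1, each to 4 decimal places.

Material balance + equilibrium reduce to Σ zᵢ(Kᵢ−1)/(1+β(Kᵢ−1)) = 0.
Feasibility: ΣzᵢKᵢ = 1.4786, Σzᵢ/Kᵢ = 1.0693 — both > 1, two phases present.
Binary case is linear: z₁(K₁−1)(1+β(K₂−1)) + z₂(K₂−1)(1+β(K₁−1)) = 0
⇒ β = [z₁(K₁−1)+z₂(K₂−1)] / [−(K₁−1)(K₂−1)] = 0.47865/0.57274 = 0.8357
Compositions from xᵢ = zᵢ/(1+β(Kᵢ−1)), yᵢ = Kᵢxᵢ:
  1: x = 0.2380, y = 0.5604
  2: x = 0.7620, y = 0.4396

β = 0.8357, x_1 = 0.2380, y_1 = 0.5604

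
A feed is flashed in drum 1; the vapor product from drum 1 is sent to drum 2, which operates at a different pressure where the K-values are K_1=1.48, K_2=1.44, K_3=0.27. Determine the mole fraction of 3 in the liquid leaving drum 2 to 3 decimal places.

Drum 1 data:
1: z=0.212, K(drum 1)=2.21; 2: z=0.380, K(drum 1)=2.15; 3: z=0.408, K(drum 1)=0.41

x_3 (drum 2) = 0.384

Drum 1:
Newton–Raphson from ψ₁ = 0.5:
  ψ₁ = 0.500: g = 0.0958, g' = -0.609 → ψ₁ = 0.657
  ψ₁ = 0.657: g = -0.0015, g' = -0.638 → ψ₁ = 0.655
Converged at ψ₁ = 0.655.
Drum-1 compositions:
  1: x = 0.118, y = 0.261
  2: x = 0.217, y = 0.466
  3: x = 0.665, y = 0.273
Drum-2 feed = drum-1 vapor: z₂ = (0.2614, 0.4660, 0.2726).
Drum 2:
Rachford–Rice: g(ψ₂) = Σ zᵢ(Kᵢ−1)/(1+ψ₂(Kᵢ−1)) = 0.
g(0) = ΣzᵢKᵢ − 1 = 0.131 and g(1) = 1 − Σzᵢ/Kᵢ = -0.510, so a root lies in (0, 1).
Newton–Raphson from ψ₂ = 0.6:
  ψ₂ = 0.600: g = -0.0945, g' = -0.553 → ψ₂ = 0.429
  ψ₂ = 0.429: g = -0.0133, g' = -0.413 → ψ₂ = 0.397
  ψ₂ = 0.397: g = -0.0003, g' = -0.396 → ψ₂ = 0.396
Converged at ψ₂ = 0.396.
  1: x = 0.220, y = 0.325
  2: x = 0.397, y = 0.571
  3: x = 0.384, y = 0.104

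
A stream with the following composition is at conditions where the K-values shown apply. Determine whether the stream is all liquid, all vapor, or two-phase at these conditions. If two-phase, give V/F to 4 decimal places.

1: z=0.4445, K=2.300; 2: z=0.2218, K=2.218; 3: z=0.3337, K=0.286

two-phase, V/F = 0.6709

ΣzᵢKᵢ = 1.6097; Σzᵢ/Kᵢ = 1.4600.
Both exceed 1, so a two-phase solution exists.
Material balance + equilibrium reduce to Σ zᵢ(Kᵢ−1)/(1+ψ(Kᵢ−1)) = 0.
Newton iteration, ψ⁰ = 0.5:
  ψ = 0.5000: g = 0.14757, g' = -0.8145 → ψ = 0.6812
  ψ = 0.6812: g = -0.00975, g' = -0.9544 → ψ = 0.6710
  ψ = 0.6710: g = -0.00007, g' = -0.9408 → ψ = 0.6709
Converged at ψ = 0.6709.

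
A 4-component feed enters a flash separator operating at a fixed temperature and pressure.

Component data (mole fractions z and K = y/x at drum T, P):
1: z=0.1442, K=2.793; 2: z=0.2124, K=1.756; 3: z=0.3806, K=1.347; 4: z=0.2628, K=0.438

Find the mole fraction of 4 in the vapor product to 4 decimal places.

y_4 = 0.2308

Let ψ = V/F and solve Σ zᵢ(Kᵢ−1)/(1+ψ(Kᵢ−1)) = 0.
Feasibility: ΣzᵢKᵢ = 1.4035, Σzᵢ/Kᵢ = 1.0551 — both > 1, two phases present.
Newton iteration, ψ⁰ = 0.55:
  ψ = 0.5500: g = 0.14073, g' = -0.3843 → ψ = 0.9162
  ψ = 0.9162: g = -0.01156, g' = -0.4879 → ψ = 0.8925
  ψ = 0.8925: g = -0.00018, g' = -0.4727 → ψ = 0.8921
Converged at ψ = 0.8921.
Compositions from xᵢ = zᵢ/(1+ψ(Kᵢ−1)), yᵢ = Kᵢxᵢ:
  1: x = 0.0555, y = 0.1549
  2: x = 0.1268, y = 0.2227
  3: x = 0.2906, y = 0.3915
  4: x = 0.5271, y = 0.2308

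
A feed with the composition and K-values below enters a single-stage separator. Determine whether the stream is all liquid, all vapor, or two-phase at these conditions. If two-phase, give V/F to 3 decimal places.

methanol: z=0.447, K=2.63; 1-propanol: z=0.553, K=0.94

ΣzᵢKᵢ = 1.695; Σzᵢ/Kᵢ = 0.758.
Since Σzᵢ/Kᵢ < 1 the mixture is above its dew point — single vapor phase.

all vapor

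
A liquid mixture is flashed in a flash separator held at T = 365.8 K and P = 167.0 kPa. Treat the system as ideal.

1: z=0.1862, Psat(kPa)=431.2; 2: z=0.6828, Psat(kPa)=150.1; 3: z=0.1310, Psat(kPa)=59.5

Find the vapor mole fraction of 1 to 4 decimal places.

Raoult's law: Kᵢ = Pᵢˢᵃᵗ/P = Pᵢˢᵃᵗ/167.0.
  K_1 = 431.2/167.0 = 2.582036, K_2 = 150.1/167.0 = 0.898802, K_3 = 59.5/167.0 = 0.356287
Let ψ = V/F and solve Σ zᵢ(Kᵢ−1)/(1+ψ(Kᵢ−1)) = 0.
g(0) = ΣzᵢKᵢ − 1 = 0.1412 and g(1) = 1 − Σzᵢ/Kᵢ = -0.1995, so a root lies in (0, 1).
Newton iteration, ψ⁰ = 0.48:
  ψ = 0.4800: g = -0.02723, g' = -0.2720 → ψ = 0.3799
  ψ = 0.3799: g = 0.00051, g' = -0.2845 → ψ = 0.3817
Converged at ψ = 0.3817.
Compositions from xᵢ = zᵢ/(1+ψ(Kᵢ−1)), yᵢ = Kᵢxᵢ:
  1: x = 0.1161, y = 0.2998
  2: x = 0.7102, y = 0.6384
  3: x = 0.1737, y = 0.0619

y_1 = 0.2998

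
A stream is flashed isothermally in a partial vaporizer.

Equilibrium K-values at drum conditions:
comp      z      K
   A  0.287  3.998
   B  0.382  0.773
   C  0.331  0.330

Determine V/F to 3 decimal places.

Material balance + equilibrium reduce to Σ zᵢ(Kᵢ−1)/(1+V/F(Kᵢ−1)) = 0.
Check two-phase: ΣzᵢKᵢ = 1.552 > 1 and Σzᵢ/Kᵢ = 1.569 > 1, so g(0) = 0.552 > 0 and g(1) = -0.569 < 0.
Newton–Raphson from V/F = 0.5:
  V/F = 0.500: g = -0.0870, g' = -0.774 → V/F = 0.388
  V/F = 0.388: g = 0.0033, g' = -0.847 → V/F = 0.392
Converged at V/F = 0.392.

V/F = 0.392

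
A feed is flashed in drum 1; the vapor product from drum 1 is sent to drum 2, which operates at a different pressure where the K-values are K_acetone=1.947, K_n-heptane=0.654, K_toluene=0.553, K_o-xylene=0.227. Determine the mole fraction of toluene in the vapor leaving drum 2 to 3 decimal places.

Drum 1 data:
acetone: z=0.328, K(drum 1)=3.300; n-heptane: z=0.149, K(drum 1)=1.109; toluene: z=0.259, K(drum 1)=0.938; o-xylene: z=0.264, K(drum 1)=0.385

Drum 1:
Newton iteration, ψ₁⁰ = 0.5:
  ψ₁ = 0.500: g = 0.1153, g' = -0.586 → ψ₁ = 0.697
  ψ₁ = 0.697: g = 0.0042, g' = -0.564 → ψ₁ = 0.704
Converged at ψ₁ = 0.704.
Drum-1 compositions:
  acetone: x = 0.125, y = 0.413
  n-heptane: x = 0.138, y = 0.153
  toluene: x = 0.271, y = 0.254
  o-xylene: x = 0.466, y = 0.179
Drum-2 feed = drum-1 vapor: z₂ = (0.4133, 0.1535, 0.2540, 0.1792).
Drum 2:
Rachford–Rice: g(ψ₂) = Σ zᵢ(Kᵢ−1)/(1+ψ₂(Kᵢ−1)) = 0.
g(0) = ΣzᵢKᵢ − 1 = 0.086 and g(1) = 1 − Σzᵢ/Kᵢ = -0.696, so a root lies in (0, 1).
Newton–Raphson from ψ₂ = 0.5:
  ψ₂ = 0.500: g = -0.1707, g' = -0.566 → ψ₂ = 0.199
  ψ₂ = 0.199: g = -0.0159, g' = -0.494 → ψ₂ = 0.166
  ψ₂ = 0.166: g = 0.0000, g' = -0.498 → ψ₂ = 0.167
Converged at ψ₂ = 0.167.
  acetone: x = 0.357, y = 0.695
  n-heptane: x = 0.163, y = 0.107
  toluene: x = 0.274, y = 0.152
  o-xylene: x = 0.206, y = 0.047

y_toluene (drum 2) = 0.152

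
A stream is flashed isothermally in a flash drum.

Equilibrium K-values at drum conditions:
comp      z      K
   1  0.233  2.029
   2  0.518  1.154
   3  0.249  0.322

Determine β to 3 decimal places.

Let β = V/F and solve Σ zᵢ(Kᵢ−1)/(1+β(Kᵢ−1)) = 0.
Feasibility: ΣzᵢKᵢ = 1.151, Σzᵢ/Kᵢ = 1.337 — both > 1, two phases present.
Iterate (Newton) starting at β = 0.49:
  β = 0.490: g = -0.0192, g' = -0.376 → β = 0.439
  β = 0.439: g = -0.0004, g' = -0.360 → β = 0.438
Converged at β = 0.438.

β = 0.438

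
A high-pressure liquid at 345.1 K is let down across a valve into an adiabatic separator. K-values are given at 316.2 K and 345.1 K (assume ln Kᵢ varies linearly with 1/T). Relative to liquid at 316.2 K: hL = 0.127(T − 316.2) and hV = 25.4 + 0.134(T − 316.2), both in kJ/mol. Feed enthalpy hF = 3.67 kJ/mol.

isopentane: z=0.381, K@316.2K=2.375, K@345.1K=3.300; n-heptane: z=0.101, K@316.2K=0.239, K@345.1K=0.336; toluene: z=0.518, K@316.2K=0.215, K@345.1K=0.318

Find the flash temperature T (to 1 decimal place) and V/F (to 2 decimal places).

T = 323.0 K, V/F = 0.11

Adiabatic flash: solve Rachford–Rice at each trial T, then check hF = ψ·hV(T) + (1−ψ)·hL(T).
  T = 316.2 K: K = (2.375, 0.239, 0.215), RR gives ψ = 0.038, H_out = 0.955 kJ/mol
  T = 345.1 K: K = (3.300, 0.336, 0.318), RR gives ψ = 0.292, H_out = 11.144 kJ/mol
  T = 330.6 K: K = (2.818, 0.285, 0.264), RR gives ψ = 0.179, H_out = 6.403 kJ/mol
  T = 323.4 K: K = (2.592, 0.262, 0.239), RR gives ψ = 0.114, H_out = 3.817 kJ/mol
  T = 319.8 K: K = (2.482, 0.250, 0.227), RR gives ψ = 0.078, H_out = 2.428 kJ/mol
  T = 321.6 K: K = (2.537, 0.256, 0.233), RR gives ψ = 0.096, H_out = 3.132 kJ/mol
Linear interpolation between T = 321.6 (H_out = 3.132) and T = 323.4 (H_out = 3.817) on hF = 3.67 gives T ≈ 323.0 K, at which ψ = 0.11.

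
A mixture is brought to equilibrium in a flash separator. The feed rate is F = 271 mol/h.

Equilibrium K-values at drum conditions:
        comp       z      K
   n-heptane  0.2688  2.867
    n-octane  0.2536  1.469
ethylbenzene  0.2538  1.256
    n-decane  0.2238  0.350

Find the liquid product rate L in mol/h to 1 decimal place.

L = 37.6 mol/h

Material balance + equilibrium reduce to Σ zᵢ(Kᵢ−1)/(1+V/F(Kᵢ−1)) = 0.
g(0) = ΣzᵢKᵢ − 1 = 0.5403 and g(1) = 1 − Σzᵢ/Kᵢ = -0.1079, so a root lies in (0, 1).
Iterate (Newton) starting at V/F = 0.5:
  V/F = 0.5000: g = 0.19799, g' = -0.5078 → V/F = 0.8899
  V/F = 0.8899: g = -0.01966, g' = -0.7031 → V/F = 0.8619
  V/F = 0.8619: g = -0.00053, g' = -0.6660 → V/F = 0.8611
Converged at V/F = 0.8611.
Then V = V/F·F = 0.8611·271 = 233.4 mol/h and L = F − V = 37.6 mol/h.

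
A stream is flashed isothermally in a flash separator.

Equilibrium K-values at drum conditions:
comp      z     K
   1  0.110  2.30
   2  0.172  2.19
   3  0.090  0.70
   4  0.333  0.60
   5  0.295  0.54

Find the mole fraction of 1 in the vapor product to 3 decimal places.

Material balance + equilibrium reduce to Σ zᵢ(Kᵢ−1)/(1+β(Kᵢ−1)) = 0.
Feasibility: ΣzᵢKᵢ = 1.052, Σzᵢ/Kᵢ = 1.356 — both > 1, two phases present.
Iterate (Newton) starting at β = 0.44:
  β = 0.440: g = -0.1376, g' = -0.367 → β = 0.066
  β = 0.066: g = 0.0174, g' = -0.498 → β = 0.100
  β = 0.100: g = 0.0004, g' = -0.475 → β = 0.101
Converged at β = 0.101.
Compositions from xᵢ = zᵢ/(1+β(Kᵢ−1)), yᵢ = Kᵢxᵢ:
  1: x = 0.097, y = 0.224
  2: x = 0.153, y = 0.336
  3: x = 0.093, y = 0.065
  4: x = 0.347, y = 0.208
  5: x = 0.309, y = 0.167

y_1 = 0.224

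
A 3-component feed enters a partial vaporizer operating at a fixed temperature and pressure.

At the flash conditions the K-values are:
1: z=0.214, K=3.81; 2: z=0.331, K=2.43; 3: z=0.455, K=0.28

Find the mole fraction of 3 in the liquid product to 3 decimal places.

Newton iteration, ψ⁰ = 0.5:
  ψ = 0.500: g = 0.0142, g' = -1.098 → ψ = 0.513
Converged at ψ = 0.513.
Compositions from xᵢ = zᵢ/(1+ψ(Kᵢ−1)), yᵢ = Kᵢxᵢ:
  1: x = 0.088, y = 0.334
  2: x = 0.191, y = 0.464
  3: x = 0.721, y = 0.202

x_3 = 0.721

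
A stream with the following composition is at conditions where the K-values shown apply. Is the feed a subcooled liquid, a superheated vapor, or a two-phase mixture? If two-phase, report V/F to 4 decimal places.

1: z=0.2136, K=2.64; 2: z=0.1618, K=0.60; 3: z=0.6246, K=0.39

ΣzᵢKᵢ = 0.9046; Σzᵢ/Kᵢ = 1.9521.
Since ΣzᵢKᵢ < 1 the mixture is below its bubble point — single liquid phase.

subcooled liquid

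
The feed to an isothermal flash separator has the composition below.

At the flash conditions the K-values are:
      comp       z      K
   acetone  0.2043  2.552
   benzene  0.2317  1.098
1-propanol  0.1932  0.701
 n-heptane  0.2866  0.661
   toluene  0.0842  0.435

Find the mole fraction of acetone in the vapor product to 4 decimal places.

Iterate (Newton) starting at β = 0.54:
  β = 0.5400: g = -0.06221, g' = -0.2772 → β = 0.3156
  β = 0.3156: g = 0.00437, g' = -0.3260 → β = 0.3290
  β = 0.3290: g = 0.00003, g' = -0.3213 → β = 0.3291
Converged at β = 0.3291.
Compositions from xᵢ = zᵢ/(1+β(Kᵢ−1)), yᵢ = Kᵢxᵢ:
  acetone: x = 0.1352, y = 0.3451
  benzene: x = 0.2245, y = 0.2465
  1-propanol: x = 0.2143, y = 0.1502
  n-heptane: x = 0.3226, y = 0.2132
  toluene: x = 0.1034, y = 0.0450

y_acetone = 0.3451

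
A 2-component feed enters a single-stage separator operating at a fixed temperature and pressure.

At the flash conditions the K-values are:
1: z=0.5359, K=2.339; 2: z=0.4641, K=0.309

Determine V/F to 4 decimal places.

V/F = 0.4289

Material balance + equilibrium reduce to Σ zᵢ(Kᵢ−1)/(1+V/F(Kᵢ−1)) = 0.
g(0) = ΣzᵢKᵢ − 1 = 0.3969 and g(1) = 1 − Σzᵢ/Kᵢ = -0.7311, so a root lies in (0, 1).
Binary case is linear: z₁(K₁−1)(1+V/F(K₂−1)) + z₂(K₂−1)(1+V/F(K₁−1)) = 0
⇒ V/F = [z₁(K₁−1)+z₂(K₂−1)] / [−(K₁−1)(K₂−1)] = 0.39688/0.92525 = 0.4289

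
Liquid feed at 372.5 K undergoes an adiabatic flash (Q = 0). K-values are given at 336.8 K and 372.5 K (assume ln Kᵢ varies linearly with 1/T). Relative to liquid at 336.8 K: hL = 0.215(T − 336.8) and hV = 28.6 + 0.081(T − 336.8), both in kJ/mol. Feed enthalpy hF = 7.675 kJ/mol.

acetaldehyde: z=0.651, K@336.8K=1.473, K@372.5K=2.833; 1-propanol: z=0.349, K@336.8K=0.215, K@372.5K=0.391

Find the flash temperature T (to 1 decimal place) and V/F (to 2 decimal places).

Adiabatic flash: solve Rachford–Rice at each trial T, then check hF = ψ·hV(T) + (1−ψ)·hL(T).
  T = 336.8 K: K = (1.473, 0.215), RR gives ψ = 0.091, H_out = 2.616 kJ/mol
  T = 372.5 K: K = (2.833, 0.391), RR gives ψ = 0.879, H_out = 28.600 kJ/mol
  T = 354.6 K: K = (2.075, 0.294), RR gives ψ = 0.598, H_out = 19.490 kJ/mol
  T = 345.7 K: K = (1.756, 0.252), RR gives ψ = 0.409, H_out = 13.128 kJ/mol
  T = 341.2 K: K = (1.609, 0.233), RR gives ψ = 0.275, H_out = 8.656 kJ/mol
  T = 339.0 K: K = (1.540, 0.224), RR gives ψ = 0.192, H_out = 5.912 kJ/mol
Linear interpolation between T = 339.0 (H_out = 5.912) and T = 341.2 (H_out = 8.656) on hF = 7.675 gives T ≈ 340.4 K, at which ψ = 0.25.

T = 340.4 K, V/F = 0.25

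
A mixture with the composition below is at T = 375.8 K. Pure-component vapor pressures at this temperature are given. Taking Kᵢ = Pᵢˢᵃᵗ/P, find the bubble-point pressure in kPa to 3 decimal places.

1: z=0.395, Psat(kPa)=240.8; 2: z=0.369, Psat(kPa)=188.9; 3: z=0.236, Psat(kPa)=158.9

At the bubble point ψ → 0, so ΣzᵢKᵢ = 1 with Kᵢ = Pᵢˢᵃᵗ/P ⇒ P = ΣzᵢPᵢˢᵃᵗ.
P = 0.395·240.8 + 0.369·188.9 + 0.236·158.9 = 202.321 kPa

Pbub = 202.321 kPa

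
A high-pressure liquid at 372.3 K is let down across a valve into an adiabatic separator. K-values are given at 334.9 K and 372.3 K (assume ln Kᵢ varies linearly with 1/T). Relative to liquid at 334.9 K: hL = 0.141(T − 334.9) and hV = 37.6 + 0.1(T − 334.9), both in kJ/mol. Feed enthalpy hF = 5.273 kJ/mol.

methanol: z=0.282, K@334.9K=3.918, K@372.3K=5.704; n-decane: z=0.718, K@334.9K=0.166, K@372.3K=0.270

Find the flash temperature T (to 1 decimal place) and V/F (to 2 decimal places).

Adiabatic flash: solve Rachford–Rice at each trial T, then check hF = ψ·hV(T) + (1−ψ)·hL(T).
  T = 334.9 K: K = (3.918, 0.166), RR gives ψ = 0.092, H_out = 3.462 kJ/mol
  T = 372.3 K: K = (5.704, 0.270), RR gives ψ = 0.234, H_out = 13.701 kJ/mol
  T = 353.6 K: K = (4.775, 0.214), RR gives ψ = 0.169, H_out = 8.853 kJ/mol
  T = 344.2 K: K = (4.334, 0.189), RR gives ψ = 0.132, H_out = 6.242 kJ/mol
  T = 339.5 K: K = (4.122, 0.177), RR gives ψ = 0.113, H_out = 4.867 kJ/mol
  T = 341.9 K: K = (4.230, 0.183), RR gives ψ = 0.123, H_out = 5.576 kJ/mol
Linear interpolation between T = 339.5 (H_out = 4.867) and T = 341.9 (H_out = 5.576) on hF = 5.273 gives T ≈ 340.9 K, at which ψ = 0.12.

T = 340.9 K, V/F = 0.12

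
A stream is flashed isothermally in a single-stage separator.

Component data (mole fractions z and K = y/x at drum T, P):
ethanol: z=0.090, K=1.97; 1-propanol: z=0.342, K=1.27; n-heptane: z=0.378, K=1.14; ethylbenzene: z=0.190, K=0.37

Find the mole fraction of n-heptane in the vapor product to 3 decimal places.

Rachford–Rice: g(β) = Σ zᵢ(Kᵢ−1)/(1+β(Kᵢ−1)) = 0.
Check two-phase: ΣzᵢKᵢ = 1.113 > 1 and Σzᵢ/Kᵢ = 1.160 > 1, so g(0) = 0.113 > 0 and g(1) = -0.160 < 0.
Iterate (Newton) starting at β = 0.5:
  β = 0.500: g = 0.0149, g' = -0.225 → β = 0.566
  β = 0.566: g = -0.0006, g' = -0.243 → β = 0.564
Converged at β = 0.564.
Compositions from xᵢ = zᵢ/(1+β(Kᵢ−1)), yᵢ = Kᵢxᵢ:
  ethanol: x = 0.058, y = 0.115
  1-propanol: x = 0.297, y = 0.377
  n-heptane: x = 0.350, y = 0.399
  ethylbenzene: x = 0.295, y = 0.109

y_n-heptane = 0.399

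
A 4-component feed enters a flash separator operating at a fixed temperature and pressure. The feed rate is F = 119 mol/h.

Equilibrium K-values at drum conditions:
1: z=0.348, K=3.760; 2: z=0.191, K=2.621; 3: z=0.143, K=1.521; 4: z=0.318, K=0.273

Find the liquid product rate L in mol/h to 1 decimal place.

Let ψ = V/F and solve Σ zᵢ(Kᵢ−1)/(1+ψ(Kᵢ−1)) = 0.
g(0) = ΣzᵢKᵢ − 1 = 1.113 and g(1) = 1 − Σzᵢ/Kᵢ = -0.424, so a root lies in (0, 1).
Newton–Raphson from ψ = 0.5:
  ψ = 0.500: g = 0.2705, g' = -1.060 → ψ = 0.755
  ψ = 0.755: g = -0.0084, g' = -1.226 → ψ = 0.748
Converged at ψ = 0.748.
Then V = ψ·F = 0.7482·119 = 89.0 mol/h and L = F − V = 30.0 mol/h.

L = 30.0 mol/h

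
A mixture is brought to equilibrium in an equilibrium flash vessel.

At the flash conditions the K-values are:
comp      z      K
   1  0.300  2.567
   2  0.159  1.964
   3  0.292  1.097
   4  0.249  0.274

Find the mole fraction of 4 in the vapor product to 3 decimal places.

y_4 = 0.132

Rachford–Rice: g(ψ) = Σ zᵢ(Kᵢ−1)/(1+ψ(Kᵢ−1)) = 0.
Check two-phase: ΣzᵢKᵢ = 1.471 > 1 and Σzᵢ/Kᵢ = 1.373 > 1, so g(0) = 0.471 > 0 and g(1) = -0.373 < 0.
Newton iteration, ψ⁰ = 0.5:
  ψ = 0.500: g = 0.1102, g' = -0.625 → ψ = 0.676
  ψ = 0.676: g = -0.0076, g' = -0.737 → ψ = 0.666
Converged at ψ = 0.666.
Compositions from xᵢ = zᵢ/(1+ψ(Kᵢ−1)), yᵢ = Kᵢxᵢ:
  1: x = 0.147, y = 0.377
  2: x = 0.097, y = 0.190
  3: x = 0.274, y = 0.301
  4: x = 0.482, y = 0.132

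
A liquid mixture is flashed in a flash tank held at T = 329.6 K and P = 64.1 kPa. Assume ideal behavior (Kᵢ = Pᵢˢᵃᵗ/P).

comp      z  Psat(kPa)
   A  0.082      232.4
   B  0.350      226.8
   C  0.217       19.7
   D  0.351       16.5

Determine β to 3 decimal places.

Raoult's law: Kᵢ = Pᵢˢᵃᵗ/P = Pᵢˢᵃᵗ/64.1.
  K_A = 232.4/64.1 = 3.62559, K_B = 226.8/64.1 = 3.53822, K_C = 19.7/64.1 = 0.30733, K_D = 16.5/64.1 = 0.25741
Rachford–Rice: g(β) = Σ zᵢ(Kᵢ−1)/(1+β(Kᵢ−1)) = 0.
Feasibility: ΣzᵢKᵢ = 1.693, Σzᵢ/Kᵢ = 2.191 — both > 1, two phases present.
Iterate (Newton) starting at β = 0.54:
  β = 0.540: g = -0.2115, g' = -1.303 → β = 0.378
  β = 0.378: g = -0.0042, g' = -1.295 → β = 0.374
Converged at β = 0.374.

β = 0.374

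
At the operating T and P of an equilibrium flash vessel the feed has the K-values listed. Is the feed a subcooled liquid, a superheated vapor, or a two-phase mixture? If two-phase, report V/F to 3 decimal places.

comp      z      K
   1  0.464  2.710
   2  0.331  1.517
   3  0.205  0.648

ΣzᵢKᵢ = 1.892; Σzᵢ/Kᵢ = 0.706.
Since Σzᵢ/Kᵢ < 1 the mixture is above its dew point — single vapor phase.

superheated vapor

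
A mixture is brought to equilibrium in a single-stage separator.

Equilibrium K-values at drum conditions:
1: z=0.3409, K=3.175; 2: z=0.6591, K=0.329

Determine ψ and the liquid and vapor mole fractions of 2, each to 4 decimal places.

Material balance + equilibrium reduce to Σ zᵢ(Kᵢ−1)/(1+ψ(Kᵢ−1)) = 0.
Check two-phase: ΣzᵢKᵢ = 1.2992 > 1 and Σzᵢ/Kᵢ = 2.1107 > 1, so g(0) = 0.2992 > 0 and g(1) = -1.1107 < 0.
Binary case is linear: z₁(K₁−1)(1+ψ(K₂−1)) + z₂(K₂−1)(1+ψ(K₁−1)) = 0
⇒ ψ = [z₁(K₁−1)+z₂(K₂−1)] / [−(K₁−1)(K₂−1)] = 0.29920/1.45942 = 0.2050
Compositions from xᵢ = zᵢ/(1+ψ(Kᵢ−1)), yᵢ = Kᵢxᵢ:
  1: x = 0.2358, y = 0.7486
  2: x = 0.7642, y = 0.2514

ψ = 0.2050, x_2 = 0.7642, y_2 = 0.2514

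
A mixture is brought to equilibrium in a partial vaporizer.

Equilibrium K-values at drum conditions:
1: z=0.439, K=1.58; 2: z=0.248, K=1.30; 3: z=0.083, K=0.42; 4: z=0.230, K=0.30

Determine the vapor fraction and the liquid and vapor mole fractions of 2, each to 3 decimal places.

Let ψ = V/F and solve Σ zᵢ(Kᵢ−1)/(1+ψ(Kᵢ−1)) = 0.
g(0) = ΣzᵢKᵢ − 1 = 0.120 and g(1) = 1 − Σzᵢ/Kᵢ = -0.433, so a root lies in (0, 1).
Newton iteration, ψ⁰ = 0.37:
  ψ = 0.370: g = -0.0020, g' = -0.369 → ψ = 0.365
Converged at ψ = 0.365.
Compositions from xᵢ = zᵢ/(1+ψ(Kᵢ−1)), yᵢ = Kᵢxᵢ:
  1: x = 0.362, y = 0.573
  2: x = 0.224, y = 0.291
  3: x = 0.105, y = 0.044
  4: x = 0.309, y = 0.093

ψ = 0.365, x_2 = 0.224, y_2 = 0.291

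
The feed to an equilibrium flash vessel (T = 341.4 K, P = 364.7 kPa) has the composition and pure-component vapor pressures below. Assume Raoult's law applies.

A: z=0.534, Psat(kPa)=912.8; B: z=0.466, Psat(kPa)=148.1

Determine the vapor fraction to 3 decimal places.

ψ = 0.589

Raoult's law: Kᵢ = Pᵢˢᵃᵗ/P = Pᵢˢᵃᵗ/364.7.
  K_A = 912.8/364.7 = 2.50288, K_B = 148.1/364.7 = 0.40609
Iterate (Newton) starting at ψ = 0.52:
  ψ = 0.520: g = 0.0501, g' = -0.724 → ψ = 0.589
Converged at ψ = 0.589.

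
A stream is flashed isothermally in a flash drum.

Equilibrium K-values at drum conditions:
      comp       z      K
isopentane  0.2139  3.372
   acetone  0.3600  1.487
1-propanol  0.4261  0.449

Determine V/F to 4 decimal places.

V/F = 0.5896

Newton iteration, V/F⁰ = 0.5:
  V/F = 0.5000: g = 0.04903, g' = -0.5535 → V/F = 0.5886
  V/F = 0.5886: g = 0.00054, g' = -0.5445 → V/F = 0.5896
Converged at V/F = 0.5896.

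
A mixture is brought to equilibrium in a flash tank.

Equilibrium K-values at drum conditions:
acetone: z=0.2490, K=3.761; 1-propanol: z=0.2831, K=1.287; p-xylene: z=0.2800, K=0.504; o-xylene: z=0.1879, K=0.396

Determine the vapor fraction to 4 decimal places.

Material balance + equilibrium reduce to Σ zᵢ(Kᵢ−1)/(1+ψ(Kᵢ−1)) = 0.
Check two-phase: ΣzᵢKᵢ = 1.5164 > 1 and Σzᵢ/Kᵢ = 1.3162 > 1, so g(0) = 0.5164 > 0 and g(1) = -0.3162 < 0.
Newton iteration, ψ⁰ = 0.5:
  ψ = 0.5000: g = 0.01258, g' = -0.6153 → ψ = 0.5204
  ψ = 0.5204: g = 0.00007, g' = -0.6083 → ψ = 0.5206
Converged at ψ = 0.5206.

ψ = 0.5206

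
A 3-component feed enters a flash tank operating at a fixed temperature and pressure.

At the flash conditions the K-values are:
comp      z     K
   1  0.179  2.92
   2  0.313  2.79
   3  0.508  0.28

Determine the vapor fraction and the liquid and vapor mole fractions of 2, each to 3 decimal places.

Material balance + equilibrium reduce to Σ zᵢ(Kᵢ−1)/(1+ψ(Kᵢ−1)) = 0.
g(0) = ΣzᵢKᵢ − 1 = 0.538 and g(1) = 1 − Σzᵢ/Kᵢ = -0.988, so a root lies in (0, 1).
Newton iteration, ψ⁰ = 0.5:
  ψ = 0.500: g = -0.1005, g' = -1.094 → ψ = 0.408
  ψ = 0.408: g = -0.0015, g' = -1.070 → ψ = 0.407
Converged at ψ = 0.407.
Compositions from xᵢ = zᵢ/(1+ψ(Kᵢ−1)), yᵢ = Kᵢxᵢ:
  1: x = 0.101, y = 0.293
  2: x = 0.181, y = 0.505
  3: x = 0.718, y = 0.201

ψ = 0.407, x_2 = 0.181, y_2 = 0.505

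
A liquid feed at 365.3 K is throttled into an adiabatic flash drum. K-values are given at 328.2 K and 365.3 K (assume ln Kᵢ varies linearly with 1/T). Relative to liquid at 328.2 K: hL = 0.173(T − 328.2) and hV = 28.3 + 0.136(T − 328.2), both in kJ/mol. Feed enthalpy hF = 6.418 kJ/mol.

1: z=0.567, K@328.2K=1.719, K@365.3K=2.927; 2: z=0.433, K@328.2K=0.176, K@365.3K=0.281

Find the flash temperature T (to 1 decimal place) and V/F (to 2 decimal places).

T = 333.3 K, V/F = 0.20

Adiabatic flash: solve Rachford–Rice at each trial T, then check hF = ψ·hV(T) + (1−ψ)·hL(T).
  T = 328.2 K: K = (1.719, 0.176), RR gives ψ = 0.086, H_out = 2.430 kJ/mol
  T = 365.3 K: K = (2.927, 0.281), RR gives ψ = 0.564, H_out = 21.602 kJ/mol
  T = 346.8 K: K = (2.277, 0.225), RR gives ψ = 0.393, H_out = 14.064 kJ/mol
  T = 337.5 K: K = (1.986, 0.200), RR gives ψ = 0.269, H_out = 9.142 kJ/mol
  T = 332.9 K: K = (1.851, 0.188), RR gives ψ = 0.189, H_out = 6.138 kJ/mol
  T = 335.2 K: K = (1.918, 0.194), RR gives ψ = 0.231, H_out = 7.702 kJ/mol
Linear interpolation between T = 332.9 (H_out = 6.138) and T = 335.2 (H_out = 7.702) on hF = 6.418 gives T ≈ 333.3 K, at which ψ = 0.20.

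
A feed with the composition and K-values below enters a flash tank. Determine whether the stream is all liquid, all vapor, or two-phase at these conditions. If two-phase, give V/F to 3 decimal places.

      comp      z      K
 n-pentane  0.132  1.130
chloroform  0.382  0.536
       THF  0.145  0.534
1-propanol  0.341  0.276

all liquid

ΣzᵢKᵢ = 0.525; Σzᵢ/Kᵢ = 2.337.
Since ΣzᵢKᵢ < 1 the mixture is below its bubble point — single liquid phase.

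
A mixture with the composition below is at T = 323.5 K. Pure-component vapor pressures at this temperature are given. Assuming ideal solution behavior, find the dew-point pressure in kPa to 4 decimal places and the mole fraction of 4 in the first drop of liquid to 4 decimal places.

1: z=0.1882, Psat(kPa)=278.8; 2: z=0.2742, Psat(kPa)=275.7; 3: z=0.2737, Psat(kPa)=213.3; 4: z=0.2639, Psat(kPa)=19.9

At the dew point ψ → 1, so Σzᵢ/Kᵢ = 1 with Kᵢ = Pᵢˢᵃᵗ/P ⇒ 1/P = Σzᵢ/Pᵢˢᵃᵗ.
1/P = 0.1882/278.8 + 0.2742/275.7 + 0.2737/213.3 + 0.2639/19.9 = 0.0162141 ⇒ P = 61.6748 kPa
xᵢ = zᵢP/Pᵢˢᵃᵗ ⇒ x_4 = 0.2639·61.6748/19.9 = 0.8179

Pdew = 61.6748 kPa, x_4 = 0.8179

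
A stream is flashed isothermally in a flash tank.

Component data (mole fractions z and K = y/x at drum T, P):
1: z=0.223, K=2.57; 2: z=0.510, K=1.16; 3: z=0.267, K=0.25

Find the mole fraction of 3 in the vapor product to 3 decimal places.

y_3 = 0.096

Newton iteration, ψ⁰ = 0.5:
  ψ = 0.500: g = -0.0487, g' = -0.568 → ψ = 0.414
  ψ = 0.414: g = -0.0019, g' = -0.529 → ψ = 0.411
Converged at ψ = 0.411.
Compositions from xᵢ = zᵢ/(1+ψ(Kᵢ−1)), yᵢ = Kᵢxᵢ:
  1: x = 0.136, y = 0.348
  2: x = 0.479, y = 0.555
  3: x = 0.386, y = 0.096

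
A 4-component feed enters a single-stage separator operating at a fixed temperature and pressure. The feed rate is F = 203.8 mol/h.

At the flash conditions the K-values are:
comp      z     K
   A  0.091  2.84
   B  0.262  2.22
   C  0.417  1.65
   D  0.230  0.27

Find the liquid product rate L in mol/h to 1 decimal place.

L = 39.8 mol/h

Let ψ = V/F and solve Σ zᵢ(Kᵢ−1)/(1+ψ(Kᵢ−1)) = 0.
g(0) = ΣzᵢKᵢ − 1 = 0.590 and g(1) = 1 − Σzᵢ/Kᵢ = -0.255, so a root lies in (0, 1).
Newton iteration, ψ⁰ = 0.39:
  ψ = 0.390: g = 0.2956, g' = -0.635 → ψ = 0.855
  ψ = 0.855: g = -0.0514, g' = -1.082 → ψ = 0.808
  ψ = 0.808: g = -0.0032, g' = -0.953 → ψ = 0.804
Converged at ψ = 0.804.
Then V = ψ·F = 0.8045·203.8 = 164.0 mol/h and L = F − V = 39.8 mol/h.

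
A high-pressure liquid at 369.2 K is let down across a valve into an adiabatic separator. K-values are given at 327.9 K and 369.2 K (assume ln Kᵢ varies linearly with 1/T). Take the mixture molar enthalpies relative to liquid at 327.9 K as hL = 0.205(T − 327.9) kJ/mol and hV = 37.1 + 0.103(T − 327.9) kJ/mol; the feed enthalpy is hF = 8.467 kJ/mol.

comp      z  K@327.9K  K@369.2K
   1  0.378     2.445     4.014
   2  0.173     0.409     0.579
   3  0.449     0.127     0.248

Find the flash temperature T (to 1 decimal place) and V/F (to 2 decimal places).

T = 340.4 K, V/F = 0.16

Adiabatic flash: solve Rachford–Rice at each trial T, then check hF = ψ·hV(T) + (1−ψ)·hL(T).
  T = 327.9 K: K = (2.445, 0.409, 0.127), RR gives ψ = 0.045, H_out = 1.664 kJ/mol
  T = 369.2 K: K = (4.014, 0.579, 0.248), RR gives ψ = 0.358, H_out = 20.245 kJ/mol
  T = 348.5 K: K = (3.177, 0.491, 0.181), RR gives ψ = 0.227, H_out = 12.155 kJ/mol
  T = 338.2 K: K = (2.798, 0.450, 0.152), RR gives ψ = 0.146, H_out = 7.390 kJ/mol
  T = 343.4 K: K = (2.986, 0.471, 0.166), RR gives ψ = 0.189, H_out = 9.886 kJ/mol
  T = 340.8 K: K = (2.892, 0.460, 0.159), RR gives ψ = 0.168, H_out = 8.664 kJ/mol
  T = 339.5 K: K = (2.845, 0.455, 0.156), RR gives ψ = 0.157, H_out = 8.034 kJ/mol
Linear interpolation between T = 339.5 (H_out = 8.034) and T = 340.8 (H_out = 8.664) on hF = 8.467 gives T ≈ 340.4 K, at which ψ = 0.16.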